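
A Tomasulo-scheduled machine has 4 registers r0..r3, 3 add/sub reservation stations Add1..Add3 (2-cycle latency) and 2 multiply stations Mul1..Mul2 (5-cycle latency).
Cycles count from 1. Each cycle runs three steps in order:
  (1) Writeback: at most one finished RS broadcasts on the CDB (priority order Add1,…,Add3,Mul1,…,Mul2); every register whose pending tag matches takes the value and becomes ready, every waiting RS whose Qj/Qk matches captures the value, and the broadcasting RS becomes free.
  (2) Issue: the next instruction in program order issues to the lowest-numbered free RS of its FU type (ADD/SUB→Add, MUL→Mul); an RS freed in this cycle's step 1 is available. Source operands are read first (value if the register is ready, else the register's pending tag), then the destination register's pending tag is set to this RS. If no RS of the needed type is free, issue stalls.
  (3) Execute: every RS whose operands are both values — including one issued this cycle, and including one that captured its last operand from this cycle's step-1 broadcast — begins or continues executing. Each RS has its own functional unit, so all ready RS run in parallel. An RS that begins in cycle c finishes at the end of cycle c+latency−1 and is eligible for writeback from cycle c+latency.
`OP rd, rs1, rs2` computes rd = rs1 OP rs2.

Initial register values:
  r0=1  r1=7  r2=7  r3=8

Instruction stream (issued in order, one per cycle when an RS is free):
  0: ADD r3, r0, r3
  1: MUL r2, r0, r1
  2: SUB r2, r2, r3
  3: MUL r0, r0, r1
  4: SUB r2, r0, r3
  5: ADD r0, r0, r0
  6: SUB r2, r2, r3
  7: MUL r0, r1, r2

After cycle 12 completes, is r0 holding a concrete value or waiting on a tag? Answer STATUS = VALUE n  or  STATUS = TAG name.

STATUS = TAG Mul1

  c1: issue ADD r3<-Add1  regs: r0:1,r1:7,r2:7,r3:Add1
  c2: issue MUL r2<-Mul1  regs: r0:1,r1:7,r2:Mul1,r3:Add1
  c3: CDB Add1=9; issue SUB r2<-Add1  regs: r0:1,r1:7,r2:Add1,r3:9
  c4: issue MUL r0<-Mul2  regs: r0:Mul2,r1:7,r2:Add1,r3:9
  c5: issue SUB r2<-Add2  regs: r0:Mul2,r1:7,r2:Add2,r3:9
  c6: issue ADD r0<-Add3  regs: r0:Add3,r1:7,r2:Add2,r3:9
  c7: CDB Mul1=7; stall  regs: r0:Add3,r1:7,r2:Add2,r3:9
  c8: stall  regs: r0:Add3,r1:7,r2:Add2,r3:9
  c9: CDB Add1=-2; issue SUB r2<-Add1  regs: r0:Add3,r1:7,r2:Add1,r3:9
  c10: CDB Mul2=7; issue MUL r0<-Mul1  regs: r0:Mul1,r1:7,r2:Add1,r3:9
  c11: -  regs: r0:Mul1,r1:7,r2:Add1,r3:9
  c12: CDB Add2=-2  regs: r0:Mul1,r1:7,r2:Add1,r3:9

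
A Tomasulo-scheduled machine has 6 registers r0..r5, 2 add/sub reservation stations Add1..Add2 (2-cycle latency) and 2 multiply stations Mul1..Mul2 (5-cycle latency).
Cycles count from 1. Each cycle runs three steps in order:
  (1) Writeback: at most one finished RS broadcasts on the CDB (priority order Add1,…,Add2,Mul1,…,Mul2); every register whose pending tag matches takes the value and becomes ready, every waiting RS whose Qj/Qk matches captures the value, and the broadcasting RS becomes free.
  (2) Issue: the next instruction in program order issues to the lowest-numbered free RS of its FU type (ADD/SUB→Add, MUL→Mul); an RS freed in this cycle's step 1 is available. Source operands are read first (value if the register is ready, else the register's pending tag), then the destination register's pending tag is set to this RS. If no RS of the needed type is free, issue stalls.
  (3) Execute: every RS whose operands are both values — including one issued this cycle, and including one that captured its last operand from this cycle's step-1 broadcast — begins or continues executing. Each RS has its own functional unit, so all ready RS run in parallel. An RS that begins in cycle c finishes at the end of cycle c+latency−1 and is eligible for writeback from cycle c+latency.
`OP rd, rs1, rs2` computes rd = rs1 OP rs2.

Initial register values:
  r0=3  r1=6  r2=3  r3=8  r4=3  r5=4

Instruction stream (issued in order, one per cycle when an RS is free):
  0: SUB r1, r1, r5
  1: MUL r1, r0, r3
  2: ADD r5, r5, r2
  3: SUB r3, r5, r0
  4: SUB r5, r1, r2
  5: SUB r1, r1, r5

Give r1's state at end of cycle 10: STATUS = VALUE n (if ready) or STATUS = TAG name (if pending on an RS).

cycle 1: issue SUB r1<-Add1 // r0:3,r1:Add1,r2:3,r3:8,r4:3,r5:4
cycle 2: issue MUL r1<-Mul1 // r0:3,r1:Mul1,r2:3,r3:8,r4:3,r5:4
cycle 3: CDB Add1=2; issue ADD r5<-Add1 // r0:3,r1:Mul1,r2:3,r3:8,r4:3,r5:Add1
cycle 4: issue SUB r3<-Add2 // r0:3,r1:Mul1,r2:3,r3:Add2,r4:3,r5:Add1
cycle 5: CDB Add1=7; issue SUB r5<-Add1 // r0:3,r1:Mul1,r2:3,r3:Add2,r4:3,r5:Add1
cycle 6: stall // r0:3,r1:Mul1,r2:3,r3:Add2,r4:3,r5:Add1
cycle 7: CDB Add2=4; issue SUB r1<-Add2 // r0:3,r1:Add2,r2:3,r3:4,r4:3,r5:Add1
cycle 8: CDB Mul1=24 // r0:3,r1:Add2,r2:3,r3:4,r4:3,r5:Add1
cycle 9: - // r0:3,r1:Add2,r2:3,r3:4,r4:3,r5:Add1
cycle 10: CDB Add1=21 // r0:3,r1:Add2,r2:3,r3:4,r4:3,r5:21

STATUS = TAG Add2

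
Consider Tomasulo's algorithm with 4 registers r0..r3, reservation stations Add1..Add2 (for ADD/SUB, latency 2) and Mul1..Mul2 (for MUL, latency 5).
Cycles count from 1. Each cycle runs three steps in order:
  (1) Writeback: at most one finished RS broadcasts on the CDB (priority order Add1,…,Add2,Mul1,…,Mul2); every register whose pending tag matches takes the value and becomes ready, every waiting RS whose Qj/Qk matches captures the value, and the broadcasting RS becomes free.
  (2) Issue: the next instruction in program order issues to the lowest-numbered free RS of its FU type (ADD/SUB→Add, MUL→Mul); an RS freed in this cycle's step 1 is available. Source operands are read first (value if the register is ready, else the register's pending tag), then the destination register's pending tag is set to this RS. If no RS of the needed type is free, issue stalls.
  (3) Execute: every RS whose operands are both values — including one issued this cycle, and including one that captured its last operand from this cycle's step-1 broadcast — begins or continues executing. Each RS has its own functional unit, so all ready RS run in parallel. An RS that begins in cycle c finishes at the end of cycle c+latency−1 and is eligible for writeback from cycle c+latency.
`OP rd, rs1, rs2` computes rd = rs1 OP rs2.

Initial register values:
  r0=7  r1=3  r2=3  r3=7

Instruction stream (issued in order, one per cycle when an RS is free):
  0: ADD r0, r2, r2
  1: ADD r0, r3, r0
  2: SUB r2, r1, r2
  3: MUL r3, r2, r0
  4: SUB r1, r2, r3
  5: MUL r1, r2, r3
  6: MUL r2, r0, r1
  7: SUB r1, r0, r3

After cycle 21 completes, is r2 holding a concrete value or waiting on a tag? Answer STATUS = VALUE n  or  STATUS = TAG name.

  c1: issue ADD r0<-Add1  regs: r0:Add1,r1:3,r2:3,r3:7
  c2: issue ADD r0<-Add2  regs: r0:Add2,r1:3,r2:3,r3:7
  c3: CDB Add1=6; issue SUB r2<-Add1  regs: r0:Add2,r1:3,r2:Add1,r3:7
  c4: issue MUL r3<-Mul1  regs: r0:Add2,r1:3,r2:Add1,r3:Mul1
  c5: CDB Add1=0; issue SUB r1<-Add1  regs: r0:Add2,r1:Add1,r2:0,r3:Mul1
  c6: CDB Add2=13; issue MUL r1<-Mul2  regs: r0:13,r1:Mul2,r2:0,r3:Mul1
  c7: stall  regs: r0:13,r1:Mul2,r2:0,r3:Mul1
  c8: stall  regs: r0:13,r1:Mul2,r2:0,r3:Mul1
  c9: stall  regs: r0:13,r1:Mul2,r2:0,r3:Mul1
  c10: stall  regs: r0:13,r1:Mul2,r2:0,r3:Mul1
  c11: CDB Mul1=0; issue MUL r2<-Mul1  regs: r0:13,r1:Mul2,r2:Mul1,r3:0
  c12: issue SUB r1<-Add2  regs: r0:13,r1:Add2,r2:Mul1,r3:0
  c13: CDB Add1=0  regs: r0:13,r1:Add2,r2:Mul1,r3:0
  c14: CDB Add2=13  regs: r0:13,r1:13,r2:Mul1,r3:0
  c15: -  regs: r0:13,r1:13,r2:Mul1,r3:0
  c16: CDB Mul2=0  regs: r0:13,r1:13,r2:Mul1,r3:0
  c17: -  regs: r0:13,r1:13,r2:Mul1,r3:0
  c18: -  regs: r0:13,r1:13,r2:Mul1,r3:0
  c19: -  regs: r0:13,r1:13,r2:Mul1,r3:0
  c20: -  regs: r0:13,r1:13,r2:Mul1,r3:0
  c21: CDB Mul1=0  regs: r0:13,r1:13,r2:0,r3:0

STATUS = VALUE 0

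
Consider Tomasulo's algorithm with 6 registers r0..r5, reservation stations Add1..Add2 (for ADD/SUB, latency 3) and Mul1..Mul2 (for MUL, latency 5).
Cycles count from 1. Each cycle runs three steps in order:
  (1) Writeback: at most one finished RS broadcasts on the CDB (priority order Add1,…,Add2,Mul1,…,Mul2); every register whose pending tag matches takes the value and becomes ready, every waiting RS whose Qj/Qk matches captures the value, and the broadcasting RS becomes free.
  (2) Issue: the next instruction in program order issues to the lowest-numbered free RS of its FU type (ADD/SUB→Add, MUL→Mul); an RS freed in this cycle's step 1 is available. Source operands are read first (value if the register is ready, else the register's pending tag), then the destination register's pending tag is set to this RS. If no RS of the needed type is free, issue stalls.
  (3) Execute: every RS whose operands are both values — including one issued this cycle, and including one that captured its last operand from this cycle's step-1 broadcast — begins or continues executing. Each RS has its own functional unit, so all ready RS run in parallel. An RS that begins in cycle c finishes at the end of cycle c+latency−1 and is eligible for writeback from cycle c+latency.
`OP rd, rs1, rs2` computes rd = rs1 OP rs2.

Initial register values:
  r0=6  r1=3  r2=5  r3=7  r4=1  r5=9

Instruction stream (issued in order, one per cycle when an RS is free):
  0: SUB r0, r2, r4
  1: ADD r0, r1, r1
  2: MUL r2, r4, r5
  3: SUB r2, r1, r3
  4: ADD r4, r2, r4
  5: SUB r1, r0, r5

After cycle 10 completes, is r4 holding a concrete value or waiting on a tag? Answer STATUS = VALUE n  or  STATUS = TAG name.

c1: issue SUB r0<-Add1 | r0:Add1,r1:3,r2:5,r3:7,r4:1,r5:9
c2: issue ADD r0<-Add2 | r0:Add2,r1:3,r2:5,r3:7,r4:1,r5:9
c3: issue MUL r2<-Mul1 | r0:Add2,r1:3,r2:Mul1,r3:7,r4:1,r5:9
c4: CDB Add1=4; issue SUB r2<-Add1 | r0:Add2,r1:3,r2:Add1,r3:7,r4:1,r5:9
c5: CDB Add2=6; issue ADD r4<-Add2 | r0:6,r1:3,r2:Add1,r3:7,r4:Add2,r5:9
c6: stall | r0:6,r1:3,r2:Add1,r3:7,r4:Add2,r5:9
c7: CDB Add1=-4; issue SUB r1<-Add1 | r0:6,r1:Add1,r2:-4,r3:7,r4:Add2,r5:9
c8: CDB Mul1=9 | r0:6,r1:Add1,r2:-4,r3:7,r4:Add2,r5:9
c9: - | r0:6,r1:Add1,r2:-4,r3:7,r4:Add2,r5:9
c10: CDB Add1=-3 | r0:6,r1:-3,r2:-4,r3:7,r4:Add2,r5:9

STATUS = TAG Add2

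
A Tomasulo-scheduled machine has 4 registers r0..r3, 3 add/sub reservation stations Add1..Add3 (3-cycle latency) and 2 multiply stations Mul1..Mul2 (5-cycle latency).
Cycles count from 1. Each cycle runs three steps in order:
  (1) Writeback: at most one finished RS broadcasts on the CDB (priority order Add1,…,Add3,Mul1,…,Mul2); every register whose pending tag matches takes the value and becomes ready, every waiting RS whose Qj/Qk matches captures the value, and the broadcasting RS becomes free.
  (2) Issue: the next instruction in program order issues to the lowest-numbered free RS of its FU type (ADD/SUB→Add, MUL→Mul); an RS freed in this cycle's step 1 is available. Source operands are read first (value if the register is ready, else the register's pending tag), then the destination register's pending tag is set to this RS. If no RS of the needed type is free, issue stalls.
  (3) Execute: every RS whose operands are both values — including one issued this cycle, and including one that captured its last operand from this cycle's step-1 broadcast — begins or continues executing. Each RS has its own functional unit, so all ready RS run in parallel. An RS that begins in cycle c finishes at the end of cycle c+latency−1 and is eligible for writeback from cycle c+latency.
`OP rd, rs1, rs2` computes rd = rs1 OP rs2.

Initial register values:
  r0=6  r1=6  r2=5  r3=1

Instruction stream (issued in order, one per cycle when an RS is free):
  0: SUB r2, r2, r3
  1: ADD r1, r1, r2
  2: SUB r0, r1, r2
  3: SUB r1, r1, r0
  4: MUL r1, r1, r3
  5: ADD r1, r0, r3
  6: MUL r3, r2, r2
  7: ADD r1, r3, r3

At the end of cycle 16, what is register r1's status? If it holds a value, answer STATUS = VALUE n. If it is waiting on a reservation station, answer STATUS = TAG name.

STATUS = TAG Add3

c1: issue SUB r2<-Add1 | r0:6,r1:6,r2:Add1,r3:1
c2: issue ADD r1<-Add2 | r0:6,r1:Add2,r2:Add1,r3:1
c3: issue SUB r0<-Add3 | r0:Add3,r1:Add2,r2:Add1,r3:1
c4: CDB Add1=4; issue SUB r1<-Add1 | r0:Add3,r1:Add1,r2:4,r3:1
c5: issue MUL r1<-Mul1 | r0:Add3,r1:Mul1,r2:4,r3:1
c6: stall | r0:Add3,r1:Mul1,r2:4,r3:1
c7: CDB Add2=10; issue ADD r1<-Add2 | r0:Add3,r1:Add2,r2:4,r3:1
c8: issue MUL r3<-Mul2 | r0:Add3,r1:Add2,r2:4,r3:Mul2
c9: stall | r0:Add3,r1:Add2,r2:4,r3:Mul2
c10: CDB Add3=6; issue ADD r1<-Add3 | r0:6,r1:Add3,r2:4,r3:Mul2
c11: - | r0:6,r1:Add3,r2:4,r3:Mul2
c12: - | r0:6,r1:Add3,r2:4,r3:Mul2
c13: CDB Add1=4 | r0:6,r1:Add3,r2:4,r3:Mul2
c14: CDB Add2=7 | r0:6,r1:Add3,r2:4,r3:Mul2
c15: CDB Mul2=16 | r0:6,r1:Add3,r2:4,r3:16
c16: - | r0:6,r1:Add3,r2:4,r3:16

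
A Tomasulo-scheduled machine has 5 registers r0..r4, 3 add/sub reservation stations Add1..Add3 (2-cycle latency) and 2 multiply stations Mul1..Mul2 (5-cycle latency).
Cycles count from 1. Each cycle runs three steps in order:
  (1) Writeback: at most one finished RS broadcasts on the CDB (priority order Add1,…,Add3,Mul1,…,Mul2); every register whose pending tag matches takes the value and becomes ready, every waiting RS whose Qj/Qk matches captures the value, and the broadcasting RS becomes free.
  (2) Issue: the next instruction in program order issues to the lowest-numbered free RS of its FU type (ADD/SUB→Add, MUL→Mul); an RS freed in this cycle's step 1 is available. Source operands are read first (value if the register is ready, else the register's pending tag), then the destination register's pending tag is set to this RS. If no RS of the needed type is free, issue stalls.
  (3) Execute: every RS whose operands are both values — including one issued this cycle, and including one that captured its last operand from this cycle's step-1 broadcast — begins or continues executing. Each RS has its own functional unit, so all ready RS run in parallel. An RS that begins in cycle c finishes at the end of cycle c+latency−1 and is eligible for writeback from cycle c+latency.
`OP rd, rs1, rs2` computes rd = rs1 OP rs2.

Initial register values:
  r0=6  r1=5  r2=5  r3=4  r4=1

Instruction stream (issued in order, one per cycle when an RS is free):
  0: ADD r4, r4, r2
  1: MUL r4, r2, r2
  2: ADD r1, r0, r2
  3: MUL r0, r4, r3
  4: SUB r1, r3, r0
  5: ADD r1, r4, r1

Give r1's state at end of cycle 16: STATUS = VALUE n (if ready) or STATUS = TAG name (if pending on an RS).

STATUS = VALUE -71

c1: issue ADD r4<-Add1 | r0:6,r1:5,r2:5,r3:4,r4:Add1
c2: issue MUL r4<-Mul1 | r0:6,r1:5,r2:5,r3:4,r4:Mul1
c3: CDB Add1=6; issue ADD r1<-Add1 | r0:6,r1:Add1,r2:5,r3:4,r4:Mul1
c4: issue MUL r0<-Mul2 | r0:Mul2,r1:Add1,r2:5,r3:4,r4:Mul1
c5: CDB Add1=11; issue SUB r1<-Add1 | r0:Mul2,r1:Add1,r2:5,r3:4,r4:Mul1
c6: issue ADD r1<-Add2 | r0:Mul2,r1:Add2,r2:5,r3:4,r4:Mul1
c7: CDB Mul1=25 | r0:Mul2,r1:Add2,r2:5,r3:4,r4:25
c8: - | r0:Mul2,r1:Add2,r2:5,r3:4,r4:25
c9: - | r0:Mul2,r1:Add2,r2:5,r3:4,r4:25
c10: - | r0:Mul2,r1:Add2,r2:5,r3:4,r4:25
c11: - | r0:Mul2,r1:Add2,r2:5,r3:4,r4:25
c12: CDB Mul2=100 | r0:100,r1:Add2,r2:5,r3:4,r4:25
c13: - | r0:100,r1:Add2,r2:5,r3:4,r4:25
c14: CDB Add1=-96 | r0:100,r1:Add2,r2:5,r3:4,r4:25
c15: - | r0:100,r1:Add2,r2:5,r3:4,r4:25
c16: CDB Add2=-71 | r0:100,r1:-71,r2:5,r3:4,r4:25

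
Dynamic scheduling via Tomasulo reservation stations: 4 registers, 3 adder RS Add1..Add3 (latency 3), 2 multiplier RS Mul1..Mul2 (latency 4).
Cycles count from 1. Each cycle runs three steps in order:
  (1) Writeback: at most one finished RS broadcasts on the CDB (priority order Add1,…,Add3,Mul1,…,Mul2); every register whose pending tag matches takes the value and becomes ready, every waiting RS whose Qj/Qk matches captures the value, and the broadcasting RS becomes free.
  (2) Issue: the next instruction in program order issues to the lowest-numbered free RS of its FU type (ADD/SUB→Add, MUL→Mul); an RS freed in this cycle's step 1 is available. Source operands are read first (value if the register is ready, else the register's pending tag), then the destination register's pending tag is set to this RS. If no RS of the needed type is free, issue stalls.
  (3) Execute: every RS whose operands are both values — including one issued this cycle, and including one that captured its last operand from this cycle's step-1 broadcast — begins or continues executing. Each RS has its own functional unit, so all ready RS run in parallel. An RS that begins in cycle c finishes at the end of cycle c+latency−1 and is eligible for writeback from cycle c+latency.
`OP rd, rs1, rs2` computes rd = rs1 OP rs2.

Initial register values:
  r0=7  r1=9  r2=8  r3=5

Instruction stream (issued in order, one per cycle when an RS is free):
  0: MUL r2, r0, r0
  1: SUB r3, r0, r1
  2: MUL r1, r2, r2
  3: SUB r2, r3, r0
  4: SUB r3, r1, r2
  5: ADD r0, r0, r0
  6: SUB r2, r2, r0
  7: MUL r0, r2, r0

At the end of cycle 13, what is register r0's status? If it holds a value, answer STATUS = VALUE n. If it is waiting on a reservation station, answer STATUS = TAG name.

cycle 1: issue MUL r2<-Mul1 // r0:7,r1:9,r2:Mul1,r3:5
cycle 2: issue SUB r3<-Add1 // r0:7,r1:9,r2:Mul1,r3:Add1
cycle 3: issue MUL r1<-Mul2 // r0:7,r1:Mul2,r2:Mul1,r3:Add1
cycle 4: issue SUB r2<-Add2 // r0:7,r1:Mul2,r2:Add2,r3:Add1
cycle 5: CDB Add1=-2; issue SUB r3<-Add1 // r0:7,r1:Mul2,r2:Add2,r3:Add1
cycle 6: CDB Mul1=49; issue ADD r0<-Add3 // r0:Add3,r1:Mul2,r2:Add2,r3:Add1
cycle 7: stall // r0:Add3,r1:Mul2,r2:Add2,r3:Add1
cycle 8: CDB Add2=-9; issue SUB r2<-Add2 // r0:Add3,r1:Mul2,r2:Add2,r3:Add1
cycle 9: CDB Add3=14; issue MUL r0<-Mul1 // r0:Mul1,r1:Mul2,r2:Add2,r3:Add1
cycle 10: CDB Mul2=2401 // r0:Mul1,r1:2401,r2:Add2,r3:Add1
cycle 11: - // r0:Mul1,r1:2401,r2:Add2,r3:Add1
cycle 12: CDB Add2=-23 // r0:Mul1,r1:2401,r2:-23,r3:Add1
cycle 13: CDB Add1=2410 // r0:Mul1,r1:2401,r2:-23,r3:2410

STATUS = TAG Mul1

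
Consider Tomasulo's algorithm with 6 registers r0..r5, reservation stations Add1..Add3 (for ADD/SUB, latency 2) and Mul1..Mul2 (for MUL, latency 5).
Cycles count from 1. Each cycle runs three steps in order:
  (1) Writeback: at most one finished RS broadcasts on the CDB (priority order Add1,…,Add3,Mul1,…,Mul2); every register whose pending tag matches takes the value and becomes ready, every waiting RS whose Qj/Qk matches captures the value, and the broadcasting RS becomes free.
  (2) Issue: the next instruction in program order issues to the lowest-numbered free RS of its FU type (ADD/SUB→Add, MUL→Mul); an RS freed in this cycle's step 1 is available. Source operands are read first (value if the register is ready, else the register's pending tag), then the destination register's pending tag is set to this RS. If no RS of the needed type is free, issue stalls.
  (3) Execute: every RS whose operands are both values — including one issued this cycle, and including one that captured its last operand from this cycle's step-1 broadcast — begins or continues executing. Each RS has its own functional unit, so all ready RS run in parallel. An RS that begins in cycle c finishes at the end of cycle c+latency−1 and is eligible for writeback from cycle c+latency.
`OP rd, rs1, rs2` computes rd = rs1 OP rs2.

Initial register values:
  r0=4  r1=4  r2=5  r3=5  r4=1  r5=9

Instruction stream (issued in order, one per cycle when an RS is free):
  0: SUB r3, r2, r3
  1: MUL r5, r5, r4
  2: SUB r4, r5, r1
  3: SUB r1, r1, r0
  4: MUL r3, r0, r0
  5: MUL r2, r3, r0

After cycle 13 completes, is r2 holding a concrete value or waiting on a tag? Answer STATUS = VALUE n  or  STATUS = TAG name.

  c1: issue SUB r3<-Add1  regs: r0:4,r1:4,r2:5,r3:Add1,r4:1,r5:9
  c2: issue MUL r5<-Mul1  regs: r0:4,r1:4,r2:5,r3:Add1,r4:1,r5:Mul1
  c3: CDB Add1=0; issue SUB r4<-Add1  regs: r0:4,r1:4,r2:5,r3:0,r4:Add1,r5:Mul1
  c4: issue SUB r1<-Add2  regs: r0:4,r1:Add2,r2:5,r3:0,r4:Add1,r5:Mul1
  c5: issue MUL r3<-Mul2  regs: r0:4,r1:Add2,r2:5,r3:Mul2,r4:Add1,r5:Mul1
  c6: CDB Add2=0; stall  regs: r0:4,r1:0,r2:5,r3:Mul2,r4:Add1,r5:Mul1
  c7: CDB Mul1=9; issue MUL r2<-Mul1  regs: r0:4,r1:0,r2:Mul1,r3:Mul2,r4:Add1,r5:9
  c8: -  regs: r0:4,r1:0,r2:Mul1,r3:Mul2,r4:Add1,r5:9
  c9: CDB Add1=5  regs: r0:4,r1:0,r2:Mul1,r3:Mul2,r4:5,r5:9
  c10: CDB Mul2=16  regs: r0:4,r1:0,r2:Mul1,r3:16,r4:5,r5:9
  c11: -  regs: r0:4,r1:0,r2:Mul1,r3:16,r4:5,r5:9
  c12: -  regs: r0:4,r1:0,r2:Mul1,r3:16,r4:5,r5:9
  c13: -  regs: r0:4,r1:0,r2:Mul1,r3:16,r4:5,r5:9

STATUS = TAG Mul1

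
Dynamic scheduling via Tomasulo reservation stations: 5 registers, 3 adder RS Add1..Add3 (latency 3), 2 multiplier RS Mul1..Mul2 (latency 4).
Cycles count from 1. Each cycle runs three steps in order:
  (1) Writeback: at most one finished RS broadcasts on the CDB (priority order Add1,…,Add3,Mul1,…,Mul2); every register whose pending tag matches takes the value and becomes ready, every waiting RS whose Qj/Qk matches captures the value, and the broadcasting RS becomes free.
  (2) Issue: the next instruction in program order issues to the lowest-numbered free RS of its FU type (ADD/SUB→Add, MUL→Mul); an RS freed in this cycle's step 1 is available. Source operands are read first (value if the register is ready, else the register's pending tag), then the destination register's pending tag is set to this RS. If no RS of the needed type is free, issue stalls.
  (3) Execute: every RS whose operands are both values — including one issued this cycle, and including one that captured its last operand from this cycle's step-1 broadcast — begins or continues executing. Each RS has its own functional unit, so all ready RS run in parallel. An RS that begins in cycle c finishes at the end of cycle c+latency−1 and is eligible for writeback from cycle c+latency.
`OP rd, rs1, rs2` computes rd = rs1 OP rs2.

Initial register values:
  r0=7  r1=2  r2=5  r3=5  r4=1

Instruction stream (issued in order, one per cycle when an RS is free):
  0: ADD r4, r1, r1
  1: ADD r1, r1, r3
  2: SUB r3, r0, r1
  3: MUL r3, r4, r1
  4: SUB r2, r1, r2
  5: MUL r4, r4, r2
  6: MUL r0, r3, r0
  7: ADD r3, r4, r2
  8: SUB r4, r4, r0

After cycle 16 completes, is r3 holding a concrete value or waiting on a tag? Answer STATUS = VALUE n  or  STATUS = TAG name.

STATUS = VALUE 10

c1: issue ADD r4<-Add1 | r0:7,r1:2,r2:5,r3:5,r4:Add1
c2: issue ADD r1<-Add2 | r0:7,r1:Add2,r2:5,r3:5,r4:Add1
c3: issue SUB r3<-Add3 | r0:7,r1:Add2,r2:5,r3:Add3,r4:Add1
c4: CDB Add1=4; issue MUL r3<-Mul1 | r0:7,r1:Add2,r2:5,r3:Mul1,r4:4
c5: CDB Add2=7; issue SUB r2<-Add1 | r0:7,r1:7,r2:Add1,r3:Mul1,r4:4
c6: issue MUL r4<-Mul2 | r0:7,r1:7,r2:Add1,r3:Mul1,r4:Mul2
c7: stall | r0:7,r1:7,r2:Add1,r3:Mul1,r4:Mul2
c8: CDB Add1=2; stall | r0:7,r1:7,r2:2,r3:Mul1,r4:Mul2
c9: CDB Add3=0; stall | r0:7,r1:7,r2:2,r3:Mul1,r4:Mul2
c10: CDB Mul1=28; issue MUL r0<-Mul1 | r0:Mul1,r1:7,r2:2,r3:28,r4:Mul2
c11: issue ADD r3<-Add1 | r0:Mul1,r1:7,r2:2,r3:Add1,r4:Mul2
c12: CDB Mul2=8; issue SUB r4<-Add2 | r0:Mul1,r1:7,r2:2,r3:Add1,r4:Add2
c13: - | r0:Mul1,r1:7,r2:2,r3:Add1,r4:Add2
c14: CDB Mul1=196 | r0:196,r1:7,r2:2,r3:Add1,r4:Add2
c15: CDB Add1=10 | r0:196,r1:7,r2:2,r3:10,r4:Add2
c16: - | r0:196,r1:7,r2:2,r3:10,r4:Add2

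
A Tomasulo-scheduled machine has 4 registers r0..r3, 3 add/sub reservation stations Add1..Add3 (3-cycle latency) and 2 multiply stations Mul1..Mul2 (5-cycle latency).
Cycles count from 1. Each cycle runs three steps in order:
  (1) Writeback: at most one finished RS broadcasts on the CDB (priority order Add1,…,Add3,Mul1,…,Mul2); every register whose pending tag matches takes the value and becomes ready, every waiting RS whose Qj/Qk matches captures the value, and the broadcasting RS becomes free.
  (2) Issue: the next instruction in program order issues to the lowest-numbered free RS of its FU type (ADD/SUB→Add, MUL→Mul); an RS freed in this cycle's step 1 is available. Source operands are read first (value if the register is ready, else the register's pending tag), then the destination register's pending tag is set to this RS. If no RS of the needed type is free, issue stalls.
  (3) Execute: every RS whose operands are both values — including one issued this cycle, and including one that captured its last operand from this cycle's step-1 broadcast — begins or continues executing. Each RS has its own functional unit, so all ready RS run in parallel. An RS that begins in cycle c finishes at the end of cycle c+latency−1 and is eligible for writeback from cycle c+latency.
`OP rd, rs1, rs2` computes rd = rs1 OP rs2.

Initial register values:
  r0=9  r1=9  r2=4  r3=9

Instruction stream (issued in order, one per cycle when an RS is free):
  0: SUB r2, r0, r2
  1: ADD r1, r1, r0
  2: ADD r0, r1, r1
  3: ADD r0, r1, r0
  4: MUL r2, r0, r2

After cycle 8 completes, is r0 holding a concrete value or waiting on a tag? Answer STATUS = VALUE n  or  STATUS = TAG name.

STATUS = TAG Add1

  c1: issue SUB r2<-Add1  regs: r0:9,r1:9,r2:Add1,r3:9
  c2: issue ADD r1<-Add2  regs: r0:9,r1:Add2,r2:Add1,r3:9
  c3: issue ADD r0<-Add3  regs: r0:Add3,r1:Add2,r2:Add1,r3:9
  c4: CDB Add1=5; issue ADD r0<-Add1  regs: r0:Add1,r1:Add2,r2:5,r3:9
  c5: CDB Add2=18; issue MUL r2<-Mul1  regs: r0:Add1,r1:18,r2:Mul1,r3:9
  c6: -  regs: r0:Add1,r1:18,r2:Mul1,r3:9
  c7: -  regs: r0:Add1,r1:18,r2:Mul1,r3:9
  c8: CDB Add3=36  regs: r0:Add1,r1:18,r2:Mul1,r3:9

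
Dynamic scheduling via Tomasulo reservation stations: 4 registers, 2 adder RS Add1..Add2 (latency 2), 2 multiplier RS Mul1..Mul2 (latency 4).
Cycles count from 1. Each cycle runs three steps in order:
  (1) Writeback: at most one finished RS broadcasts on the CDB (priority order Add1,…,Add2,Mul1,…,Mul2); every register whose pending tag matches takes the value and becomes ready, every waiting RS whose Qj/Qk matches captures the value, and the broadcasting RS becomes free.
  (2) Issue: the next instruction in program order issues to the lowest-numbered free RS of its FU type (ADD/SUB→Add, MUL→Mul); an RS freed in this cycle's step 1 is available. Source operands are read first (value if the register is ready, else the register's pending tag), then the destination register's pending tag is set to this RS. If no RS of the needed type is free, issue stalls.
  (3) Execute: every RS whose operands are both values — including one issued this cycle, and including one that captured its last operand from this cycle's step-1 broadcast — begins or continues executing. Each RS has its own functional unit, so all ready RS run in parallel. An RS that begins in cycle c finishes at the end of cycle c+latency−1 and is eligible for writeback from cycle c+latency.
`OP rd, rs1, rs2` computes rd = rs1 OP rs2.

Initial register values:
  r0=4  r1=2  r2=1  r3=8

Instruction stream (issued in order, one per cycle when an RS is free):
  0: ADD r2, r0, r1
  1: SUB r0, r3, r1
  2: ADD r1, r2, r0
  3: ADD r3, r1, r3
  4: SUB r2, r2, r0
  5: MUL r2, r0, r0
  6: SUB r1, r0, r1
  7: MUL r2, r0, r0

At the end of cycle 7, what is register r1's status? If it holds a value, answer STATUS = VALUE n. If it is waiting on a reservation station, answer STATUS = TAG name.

STATUS = VALUE 12

  c1: issue ADD r2<-Add1  regs: r0:4,r1:2,r2:Add1,r3:8
  c2: issue SUB r0<-Add2  regs: r0:Add2,r1:2,r2:Add1,r3:8
  c3: CDB Add1=6; issue ADD r1<-Add1  regs: r0:Add2,r1:Add1,r2:6,r3:8
  c4: CDB Add2=6; issue ADD r3<-Add2  regs: r0:6,r1:Add1,r2:6,r3:Add2
  c5: stall  regs: r0:6,r1:Add1,r2:6,r3:Add2
  c6: CDB Add1=12; issue SUB r2<-Add1  regs: r0:6,r1:12,r2:Add1,r3:Add2
  c7: issue MUL r2<-Mul1  regs: r0:6,r1:12,r2:Mul1,r3:Add2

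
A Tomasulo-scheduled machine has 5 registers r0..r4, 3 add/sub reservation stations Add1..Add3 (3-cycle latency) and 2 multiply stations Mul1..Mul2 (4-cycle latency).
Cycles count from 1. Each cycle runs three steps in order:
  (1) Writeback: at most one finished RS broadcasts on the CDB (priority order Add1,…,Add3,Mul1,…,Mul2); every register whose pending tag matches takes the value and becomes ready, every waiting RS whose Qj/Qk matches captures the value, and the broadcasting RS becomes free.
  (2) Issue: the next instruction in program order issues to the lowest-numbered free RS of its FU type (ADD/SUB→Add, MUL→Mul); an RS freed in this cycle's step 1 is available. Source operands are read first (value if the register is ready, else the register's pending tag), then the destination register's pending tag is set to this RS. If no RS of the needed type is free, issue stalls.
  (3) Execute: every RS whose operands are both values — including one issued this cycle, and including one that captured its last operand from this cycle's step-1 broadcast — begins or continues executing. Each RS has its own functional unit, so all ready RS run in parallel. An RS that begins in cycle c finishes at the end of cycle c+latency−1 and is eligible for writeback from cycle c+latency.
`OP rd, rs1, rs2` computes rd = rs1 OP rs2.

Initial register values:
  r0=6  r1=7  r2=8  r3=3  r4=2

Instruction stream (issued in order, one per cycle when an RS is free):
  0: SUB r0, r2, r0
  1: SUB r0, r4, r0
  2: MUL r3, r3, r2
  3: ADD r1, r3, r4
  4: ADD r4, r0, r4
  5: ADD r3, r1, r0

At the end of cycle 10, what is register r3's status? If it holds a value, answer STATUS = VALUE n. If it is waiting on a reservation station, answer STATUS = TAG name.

STATUS = TAG Add2

  c1: issue SUB r0<-Add1  regs: r0:Add1,r1:7,r2:8,r3:3,r4:2
  c2: issue SUB r0<-Add2  regs: r0:Add2,r1:7,r2:8,r3:3,r4:2
  c3: issue MUL r3<-Mul1  regs: r0:Add2,r1:7,r2:8,r3:Mul1,r4:2
  c4: CDB Add1=2; issue ADD r1<-Add1  regs: r0:Add2,r1:Add1,r2:8,r3:Mul1,r4:2
  c5: issue ADD r4<-Add3  regs: r0:Add2,r1:Add1,r2:8,r3:Mul1,r4:Add3
  c6: stall  regs: r0:Add2,r1:Add1,r2:8,r3:Mul1,r4:Add3
  c7: CDB Add2=0; issue ADD r3<-Add2  regs: r0:0,r1:Add1,r2:8,r3:Add2,r4:Add3
  c8: CDB Mul1=24  regs: r0:0,r1:Add1,r2:8,r3:Add2,r4:Add3
  c9: -  regs: r0:0,r1:Add1,r2:8,r3:Add2,r4:Add3
  c10: CDB Add3=2  regs: r0:0,r1:Add1,r2:8,r3:Add2,r4:2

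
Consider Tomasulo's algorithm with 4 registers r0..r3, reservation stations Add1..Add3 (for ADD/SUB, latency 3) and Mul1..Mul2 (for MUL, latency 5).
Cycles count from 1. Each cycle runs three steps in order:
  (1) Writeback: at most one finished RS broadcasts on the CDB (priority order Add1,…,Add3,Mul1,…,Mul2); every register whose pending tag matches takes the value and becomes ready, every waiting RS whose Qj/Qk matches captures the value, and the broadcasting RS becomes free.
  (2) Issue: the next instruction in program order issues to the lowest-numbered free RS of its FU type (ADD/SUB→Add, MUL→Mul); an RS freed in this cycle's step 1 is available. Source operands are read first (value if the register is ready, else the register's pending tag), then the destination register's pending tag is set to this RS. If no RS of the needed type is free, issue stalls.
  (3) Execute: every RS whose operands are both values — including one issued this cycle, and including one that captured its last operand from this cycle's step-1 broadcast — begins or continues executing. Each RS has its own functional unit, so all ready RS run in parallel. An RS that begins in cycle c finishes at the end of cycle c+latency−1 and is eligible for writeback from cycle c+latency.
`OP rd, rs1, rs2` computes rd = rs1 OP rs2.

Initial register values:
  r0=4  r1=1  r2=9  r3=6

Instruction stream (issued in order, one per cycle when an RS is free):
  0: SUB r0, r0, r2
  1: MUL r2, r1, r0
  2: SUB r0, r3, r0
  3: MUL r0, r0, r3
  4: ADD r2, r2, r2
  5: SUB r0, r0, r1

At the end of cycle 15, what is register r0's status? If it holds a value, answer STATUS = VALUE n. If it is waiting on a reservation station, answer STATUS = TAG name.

cycle 1: issue SUB r0<-Add1 // r0:Add1,r1:1,r2:9,r3:6
cycle 2: issue MUL r2<-Mul1 // r0:Add1,r1:1,r2:Mul1,r3:6
cycle 3: issue SUB r0<-Add2 // r0:Add2,r1:1,r2:Mul1,r3:6
cycle 4: CDB Add1=-5; issue MUL r0<-Mul2 // r0:Mul2,r1:1,r2:Mul1,r3:6
cycle 5: issue ADD r2<-Add1 // r0:Mul2,r1:1,r2:Add1,r3:6
cycle 6: issue SUB r0<-Add3 // r0:Add3,r1:1,r2:Add1,r3:6
cycle 7: CDB Add2=11 // r0:Add3,r1:1,r2:Add1,r3:6
cycle 8: - // r0:Add3,r1:1,r2:Add1,r3:6
cycle 9: CDB Mul1=-5 // r0:Add3,r1:1,r2:Add1,r3:6
cycle 10: - // r0:Add3,r1:1,r2:Add1,r3:6
cycle 11: - // r0:Add3,r1:1,r2:Add1,r3:6
cycle 12: CDB Add1=-10 // r0:Add3,r1:1,r2:-10,r3:6
cycle 13: CDB Mul2=66 // r0:Add3,r1:1,r2:-10,r3:6
cycle 14: - // r0:Add3,r1:1,r2:-10,r3:6
cycle 15: - // r0:Add3,r1:1,r2:-10,r3:6

STATUS = TAG Add3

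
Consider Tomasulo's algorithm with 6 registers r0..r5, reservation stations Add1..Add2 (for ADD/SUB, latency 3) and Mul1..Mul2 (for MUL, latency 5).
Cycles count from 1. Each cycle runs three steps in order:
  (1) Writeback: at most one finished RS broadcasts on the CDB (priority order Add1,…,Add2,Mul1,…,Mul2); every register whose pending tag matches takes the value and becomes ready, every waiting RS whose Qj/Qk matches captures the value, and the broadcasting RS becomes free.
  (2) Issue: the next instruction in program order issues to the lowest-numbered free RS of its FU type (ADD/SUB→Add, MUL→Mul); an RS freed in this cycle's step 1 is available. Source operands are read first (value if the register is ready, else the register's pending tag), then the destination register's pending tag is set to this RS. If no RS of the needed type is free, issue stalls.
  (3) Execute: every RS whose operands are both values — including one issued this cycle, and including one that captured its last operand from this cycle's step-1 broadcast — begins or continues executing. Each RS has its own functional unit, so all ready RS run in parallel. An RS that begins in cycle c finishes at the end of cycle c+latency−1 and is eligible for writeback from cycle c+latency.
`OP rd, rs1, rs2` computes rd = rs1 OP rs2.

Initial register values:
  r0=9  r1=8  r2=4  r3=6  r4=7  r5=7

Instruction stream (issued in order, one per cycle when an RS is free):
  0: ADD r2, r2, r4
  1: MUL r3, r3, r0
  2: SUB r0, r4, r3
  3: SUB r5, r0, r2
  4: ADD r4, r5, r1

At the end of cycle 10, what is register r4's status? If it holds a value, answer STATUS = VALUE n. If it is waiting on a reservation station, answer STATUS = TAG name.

  c1: issue ADD r2<-Add1  regs: r0:9,r1:8,r2:Add1,r3:6,r4:7,r5:7
  c2: issue MUL r3<-Mul1  regs: r0:9,r1:8,r2:Add1,r3:Mul1,r4:7,r5:7
  c3: issue SUB r0<-Add2  regs: r0:Add2,r1:8,r2:Add1,r3:Mul1,r4:7,r5:7
  c4: CDB Add1=11; issue SUB r5<-Add1  regs: r0:Add2,r1:8,r2:11,r3:Mul1,r4:7,r5:Add1
  c5: stall  regs: r0:Add2,r1:8,r2:11,r3:Mul1,r4:7,r5:Add1
  c6: stall  regs: r0:Add2,r1:8,r2:11,r3:Mul1,r4:7,r5:Add1
  c7: CDB Mul1=54; stall  regs: r0:Add2,r1:8,r2:11,r3:54,r4:7,r5:Add1
  c8: stall  regs: r0:Add2,r1:8,r2:11,r3:54,r4:7,r5:Add1
  c9: stall  regs: r0:Add2,r1:8,r2:11,r3:54,r4:7,r5:Add1
  c10: CDB Add2=-47; issue ADD r4<-Add2  regs: r0:-47,r1:8,r2:11,r3:54,r4:Add2,r5:Add1

STATUS = TAG Add2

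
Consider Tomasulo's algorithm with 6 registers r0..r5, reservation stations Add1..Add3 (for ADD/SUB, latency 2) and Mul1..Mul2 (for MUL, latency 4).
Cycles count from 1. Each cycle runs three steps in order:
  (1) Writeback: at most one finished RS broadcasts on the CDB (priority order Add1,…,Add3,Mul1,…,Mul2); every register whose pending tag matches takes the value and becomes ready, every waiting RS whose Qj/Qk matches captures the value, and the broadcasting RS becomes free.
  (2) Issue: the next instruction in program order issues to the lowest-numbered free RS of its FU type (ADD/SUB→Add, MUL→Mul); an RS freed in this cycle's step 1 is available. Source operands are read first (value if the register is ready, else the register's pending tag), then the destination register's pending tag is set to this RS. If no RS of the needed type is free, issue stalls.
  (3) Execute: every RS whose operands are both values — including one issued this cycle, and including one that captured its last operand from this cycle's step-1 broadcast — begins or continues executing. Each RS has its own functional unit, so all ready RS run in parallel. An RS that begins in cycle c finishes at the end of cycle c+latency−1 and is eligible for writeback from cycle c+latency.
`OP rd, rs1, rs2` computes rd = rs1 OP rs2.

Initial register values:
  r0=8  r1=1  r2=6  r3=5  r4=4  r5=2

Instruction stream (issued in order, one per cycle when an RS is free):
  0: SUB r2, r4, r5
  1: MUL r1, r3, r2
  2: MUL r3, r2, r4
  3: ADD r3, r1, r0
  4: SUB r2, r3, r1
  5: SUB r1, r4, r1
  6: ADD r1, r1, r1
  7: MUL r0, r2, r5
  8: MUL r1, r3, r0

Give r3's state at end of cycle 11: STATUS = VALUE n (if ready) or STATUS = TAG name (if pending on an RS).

  c1: issue SUB r2<-Add1  regs: r0:8,r1:1,r2:Add1,r3:5,r4:4,r5:2
  c2: issue MUL r1<-Mul1  regs: r0:8,r1:Mul1,r2:Add1,r3:5,r4:4,r5:2
  c3: CDB Add1=2; issue MUL r3<-Mul2  regs: r0:8,r1:Mul1,r2:2,r3:Mul2,r4:4,r5:2
  c4: issue ADD r3<-Add1  regs: r0:8,r1:Mul1,r2:2,r3:Add1,r4:4,r5:2
  c5: issue SUB r2<-Add2  regs: r0:8,r1:Mul1,r2:Add2,r3:Add1,r4:4,r5:2
  c6: issue SUB r1<-Add3  regs: r0:8,r1:Add3,r2:Add2,r3:Add1,r4:4,r5:2
  c7: CDB Mul1=10; stall  regs: r0:8,r1:Add3,r2:Add2,r3:Add1,r4:4,r5:2
  c8: CDB Mul2=8; stall  regs: r0:8,r1:Add3,r2:Add2,r3:Add1,r4:4,r5:2
  c9: CDB Add1=18; issue ADD r1<-Add1  regs: r0:8,r1:Add1,r2:Add2,r3:18,r4:4,r5:2
  c10: CDB Add3=-6; issue MUL r0<-Mul1  regs: r0:Mul1,r1:Add1,r2:Add2,r3:18,r4:4,r5:2
  c11: CDB Add2=8; issue MUL r1<-Mul2  regs: r0:Mul1,r1:Mul2,r2:8,r3:18,r4:4,r5:2

STATUS = VALUE 18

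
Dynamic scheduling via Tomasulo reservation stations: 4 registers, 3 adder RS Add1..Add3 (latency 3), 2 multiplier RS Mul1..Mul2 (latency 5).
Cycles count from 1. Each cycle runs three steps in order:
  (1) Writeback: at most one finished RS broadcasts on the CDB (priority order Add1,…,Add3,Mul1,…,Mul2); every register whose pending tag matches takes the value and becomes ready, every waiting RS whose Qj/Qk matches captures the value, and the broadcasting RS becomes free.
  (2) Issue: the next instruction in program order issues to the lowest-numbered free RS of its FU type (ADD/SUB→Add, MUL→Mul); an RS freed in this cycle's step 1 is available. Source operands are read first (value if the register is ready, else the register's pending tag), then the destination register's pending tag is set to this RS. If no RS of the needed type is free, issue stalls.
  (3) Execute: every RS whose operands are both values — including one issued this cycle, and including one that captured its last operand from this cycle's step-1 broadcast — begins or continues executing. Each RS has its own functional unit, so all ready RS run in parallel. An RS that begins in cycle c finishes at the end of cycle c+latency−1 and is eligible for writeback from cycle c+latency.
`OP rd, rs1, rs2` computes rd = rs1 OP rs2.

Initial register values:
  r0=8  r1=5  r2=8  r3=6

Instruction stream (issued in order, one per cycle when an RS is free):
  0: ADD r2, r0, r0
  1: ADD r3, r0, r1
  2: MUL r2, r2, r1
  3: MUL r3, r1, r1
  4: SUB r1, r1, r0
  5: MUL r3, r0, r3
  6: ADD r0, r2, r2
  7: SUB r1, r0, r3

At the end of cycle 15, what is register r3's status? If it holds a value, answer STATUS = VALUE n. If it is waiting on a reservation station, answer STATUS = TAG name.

cycle 1: issue ADD r2<-Add1 // r0:8,r1:5,r2:Add1,r3:6
cycle 2: issue ADD r3<-Add2 // r0:8,r1:5,r2:Add1,r3:Add2
cycle 3: issue MUL r2<-Mul1 // r0:8,r1:5,r2:Mul1,r3:Add2
cycle 4: CDB Add1=16; issue MUL r3<-Mul2 // r0:8,r1:5,r2:Mul1,r3:Mul2
cycle 5: CDB Add2=13; issue SUB r1<-Add1 // r0:8,r1:Add1,r2:Mul1,r3:Mul2
cycle 6: stall // r0:8,r1:Add1,r2:Mul1,r3:Mul2
cycle 7: stall // r0:8,r1:Add1,r2:Mul1,r3:Mul2
cycle 8: CDB Add1=-3; stall // r0:8,r1:-3,r2:Mul1,r3:Mul2
cycle 9: CDB Mul1=80; issue MUL r3<-Mul1 // r0:8,r1:-3,r2:80,r3:Mul1
cycle 10: CDB Mul2=25; issue ADD r0<-Add1 // r0:Add1,r1:-3,r2:80,r3:Mul1
cycle 11: issue SUB r1<-Add2 // r0:Add1,r1:Add2,r2:80,r3:Mul1
cycle 12: - // r0:Add1,r1:Add2,r2:80,r3:Mul1
cycle 13: CDB Add1=160 // r0:160,r1:Add2,r2:80,r3:Mul1
cycle 14: - // r0:160,r1:Add2,r2:80,r3:Mul1
cycle 15: CDB Mul1=200 // r0:160,r1:Add2,r2:80,r3:200

STATUS = VALUE 200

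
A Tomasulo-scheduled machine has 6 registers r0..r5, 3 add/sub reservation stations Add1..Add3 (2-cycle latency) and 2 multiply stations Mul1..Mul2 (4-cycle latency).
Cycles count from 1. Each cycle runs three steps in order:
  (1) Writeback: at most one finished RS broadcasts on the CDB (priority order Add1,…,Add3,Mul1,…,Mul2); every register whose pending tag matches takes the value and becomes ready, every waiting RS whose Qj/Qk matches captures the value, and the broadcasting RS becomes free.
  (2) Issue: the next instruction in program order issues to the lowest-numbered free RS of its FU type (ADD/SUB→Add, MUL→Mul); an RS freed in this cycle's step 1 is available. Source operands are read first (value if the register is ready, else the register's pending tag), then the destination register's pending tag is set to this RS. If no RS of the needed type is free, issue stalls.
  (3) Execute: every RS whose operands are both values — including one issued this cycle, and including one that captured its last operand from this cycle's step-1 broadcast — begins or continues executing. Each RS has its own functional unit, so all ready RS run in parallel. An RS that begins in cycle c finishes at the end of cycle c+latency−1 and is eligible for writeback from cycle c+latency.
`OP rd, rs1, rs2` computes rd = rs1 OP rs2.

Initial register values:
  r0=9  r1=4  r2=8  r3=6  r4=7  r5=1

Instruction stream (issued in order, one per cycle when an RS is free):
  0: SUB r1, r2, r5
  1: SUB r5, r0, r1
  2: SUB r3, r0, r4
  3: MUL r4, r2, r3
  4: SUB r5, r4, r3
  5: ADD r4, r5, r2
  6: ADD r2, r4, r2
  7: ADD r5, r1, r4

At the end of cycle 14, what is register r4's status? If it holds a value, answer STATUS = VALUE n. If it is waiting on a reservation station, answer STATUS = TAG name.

STATUS = VALUE 22

c1: issue SUB r1<-Add1 | r0:9,r1:Add1,r2:8,r3:6,r4:7,r5:1
c2: issue SUB r5<-Add2 | r0:9,r1:Add1,r2:8,r3:6,r4:7,r5:Add2
c3: CDB Add1=7; issue SUB r3<-Add1 | r0:9,r1:7,r2:8,r3:Add1,r4:7,r5:Add2
c4: issue MUL r4<-Mul1 | r0:9,r1:7,r2:8,r3:Add1,r4:Mul1,r5:Add2
c5: CDB Add1=2; issue SUB r5<-Add1 | r0:9,r1:7,r2:8,r3:2,r4:Mul1,r5:Add1
c6: CDB Add2=2; issue ADD r4<-Add2 | r0:9,r1:7,r2:8,r3:2,r4:Add2,r5:Add1
c7: issue ADD r2<-Add3 | r0:9,r1:7,r2:Add3,r3:2,r4:Add2,r5:Add1
c8: stall | r0:9,r1:7,r2:Add3,r3:2,r4:Add2,r5:Add1
c9: CDB Mul1=16; stall | r0:9,r1:7,r2:Add3,r3:2,r4:Add2,r5:Add1
c10: stall | r0:9,r1:7,r2:Add3,r3:2,r4:Add2,r5:Add1
c11: CDB Add1=14; issue ADD r5<-Add1 | r0:9,r1:7,r2:Add3,r3:2,r4:Add2,r5:Add1
c12: - | r0:9,r1:7,r2:Add3,r3:2,r4:Add2,r5:Add1
c13: CDB Add2=22 | r0:9,r1:7,r2:Add3,r3:2,r4:22,r5:Add1
c14: - | r0:9,r1:7,r2:Add3,r3:2,r4:22,r5:Add1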